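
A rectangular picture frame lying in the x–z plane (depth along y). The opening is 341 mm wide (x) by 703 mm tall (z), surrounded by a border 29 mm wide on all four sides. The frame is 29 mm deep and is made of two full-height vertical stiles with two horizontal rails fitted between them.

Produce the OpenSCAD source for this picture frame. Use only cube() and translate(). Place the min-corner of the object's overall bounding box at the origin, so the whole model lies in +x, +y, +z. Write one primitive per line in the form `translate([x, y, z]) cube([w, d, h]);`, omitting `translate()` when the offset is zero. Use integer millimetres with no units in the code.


cube([29, 29, 761]);
translate([370, 0, 0]) cube([29, 29, 761]);
translate([29, 0, 0]) cube([341, 29, 29]);
translate([29, 0, 732]) cube([341, 29, 29]);


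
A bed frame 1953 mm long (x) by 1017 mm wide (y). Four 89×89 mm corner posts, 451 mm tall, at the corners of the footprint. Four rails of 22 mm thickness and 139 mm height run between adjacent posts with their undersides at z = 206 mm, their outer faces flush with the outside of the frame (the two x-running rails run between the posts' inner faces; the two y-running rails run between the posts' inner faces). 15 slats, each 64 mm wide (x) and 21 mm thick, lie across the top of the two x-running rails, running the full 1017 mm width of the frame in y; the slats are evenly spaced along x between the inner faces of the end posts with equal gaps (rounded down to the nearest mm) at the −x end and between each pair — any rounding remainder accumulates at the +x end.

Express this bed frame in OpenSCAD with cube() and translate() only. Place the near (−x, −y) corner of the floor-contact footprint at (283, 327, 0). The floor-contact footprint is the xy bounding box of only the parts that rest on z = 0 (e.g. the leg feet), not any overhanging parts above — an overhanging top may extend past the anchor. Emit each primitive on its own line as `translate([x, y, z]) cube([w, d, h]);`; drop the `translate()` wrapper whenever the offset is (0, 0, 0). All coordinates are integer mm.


translate([283, 327, 0]) cube([89, 89, 451]);
translate([283, 1255, 0]) cube([89, 89, 451]);
translate([2147, 327, 0]) cube([89, 89, 451]);
translate([2147, 1255, 0]) cube([89, 89, 451]);
translate([372, 327, 206]) cube([1775, 22, 139]);
translate([372, 1322, 206]) cube([1775, 22, 139]);
translate([283, 416, 206]) cube([22, 839, 139]);
translate([2214, 416, 206]) cube([22, 839, 139]);
translate([422, 327, 345]) cube([64, 1017, 21]);
translate([536, 327, 345]) cube([64, 1017, 21]);
translate([650, 327, 345]) cube([64, 1017, 21]);
translate([764, 327, 345]) cube([64, 1017, 21]);
translate([878, 327, 345]) cube([64, 1017, 21]);
translate([992, 327, 345]) cube([64, 1017, 21]);
translate([1106, 327, 345]) cube([64, 1017, 21]);
translate([1220, 327, 345]) cube([64, 1017, 21]);
translate([1334, 327, 345]) cube([64, 1017, 21]);
translate([1448, 327, 345]) cube([64, 1017, 21]);
translate([1562, 327, 345]) cube([64, 1017, 21]);
translate([1676, 327, 345]) cube([64, 1017, 21]);
translate([1790, 327, 345]) cube([64, 1017, 21]);
translate([1904, 327, 345]) cube([64, 1017, 21]);
translate([2018, 327, 345]) cube([64, 1017, 21]);


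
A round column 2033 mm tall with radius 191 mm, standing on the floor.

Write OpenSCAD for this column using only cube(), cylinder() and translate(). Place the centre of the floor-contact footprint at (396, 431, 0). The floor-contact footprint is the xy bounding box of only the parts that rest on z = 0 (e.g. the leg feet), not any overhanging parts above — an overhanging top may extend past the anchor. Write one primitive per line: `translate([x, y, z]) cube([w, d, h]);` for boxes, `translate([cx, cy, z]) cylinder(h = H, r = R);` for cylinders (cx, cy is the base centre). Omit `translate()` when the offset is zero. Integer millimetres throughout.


translate([396, 431, 0]) cylinder(h = 2033, r = 191);


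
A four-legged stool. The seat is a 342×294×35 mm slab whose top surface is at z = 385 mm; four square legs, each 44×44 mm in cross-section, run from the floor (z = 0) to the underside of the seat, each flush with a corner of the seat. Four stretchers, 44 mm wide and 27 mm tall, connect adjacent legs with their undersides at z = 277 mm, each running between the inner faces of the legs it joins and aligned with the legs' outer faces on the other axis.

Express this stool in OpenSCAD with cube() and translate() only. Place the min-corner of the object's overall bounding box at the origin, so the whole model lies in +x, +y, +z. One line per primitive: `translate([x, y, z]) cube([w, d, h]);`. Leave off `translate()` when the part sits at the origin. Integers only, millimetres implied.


// leg_h = 385 - 35 = 350
// stretcher span = 342 - 2*44 = 254
translate([0, 0, 350]) cube([342, 294, 35]);
cube([44, 44, 350]);
translate([298, 0, 0]) cube([44, 44, 350]);
translate([0, 250, 0]) cube([44, 44, 350]);
translate([298, 250, 0]) cube([44, 44, 350]);
translate([44, 0, 277]) cube([254, 44, 27]);
translate([44, 250, 277]) cube([254, 44, 27]);
translate([0, 44, 277]) cube([44, 206, 27]);
translate([298, 44, 277]) cube([44, 206, 27]);


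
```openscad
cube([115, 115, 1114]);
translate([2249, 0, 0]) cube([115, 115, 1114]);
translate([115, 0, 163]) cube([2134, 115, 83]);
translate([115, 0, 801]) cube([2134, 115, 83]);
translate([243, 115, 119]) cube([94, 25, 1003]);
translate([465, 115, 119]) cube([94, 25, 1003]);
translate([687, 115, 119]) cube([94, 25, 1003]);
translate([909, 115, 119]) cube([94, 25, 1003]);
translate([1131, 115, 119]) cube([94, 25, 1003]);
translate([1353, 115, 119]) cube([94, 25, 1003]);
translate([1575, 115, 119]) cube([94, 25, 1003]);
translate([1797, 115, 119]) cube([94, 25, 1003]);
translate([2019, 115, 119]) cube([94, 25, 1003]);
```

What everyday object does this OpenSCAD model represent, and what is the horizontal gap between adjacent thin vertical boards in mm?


A fence section. The picket gap is 128 mm.

Two posts, two rails, 9 pickets — a fence section. Span 2134 mm holds 9 pickets of 94 mm with 10 equal gaps: ⌊(2134 − 9·94) / 10⌋ = 128 mm.


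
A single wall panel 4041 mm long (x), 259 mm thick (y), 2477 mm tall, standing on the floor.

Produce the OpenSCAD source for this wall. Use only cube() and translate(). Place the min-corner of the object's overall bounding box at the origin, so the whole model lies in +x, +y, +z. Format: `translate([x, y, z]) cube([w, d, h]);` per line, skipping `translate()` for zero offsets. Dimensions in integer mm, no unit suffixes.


cube([4041, 259, 2477]);


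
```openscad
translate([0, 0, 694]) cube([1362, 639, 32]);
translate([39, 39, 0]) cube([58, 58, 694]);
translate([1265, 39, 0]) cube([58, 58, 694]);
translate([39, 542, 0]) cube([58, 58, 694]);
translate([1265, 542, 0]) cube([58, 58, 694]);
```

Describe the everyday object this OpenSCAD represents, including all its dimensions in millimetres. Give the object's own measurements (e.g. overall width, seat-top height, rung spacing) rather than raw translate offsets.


A table: top 1362 mm (x) × 639 mm (y), 32 mm thick, upper face at z = 726 mm, on four 58×58 mm square legs, each inset 39 mm from the nearest pair of top edges from z = 0 to the bottom of the top.


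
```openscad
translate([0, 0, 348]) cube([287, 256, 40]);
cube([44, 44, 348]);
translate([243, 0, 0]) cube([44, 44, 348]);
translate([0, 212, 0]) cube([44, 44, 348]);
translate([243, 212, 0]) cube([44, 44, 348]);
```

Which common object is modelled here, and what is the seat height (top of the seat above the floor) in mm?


A stool. The seat height is 388 mm.

A 287×256×40 slab at z = 348 on four corner posts — a stool. The seat top is 348 + 40 = 388 mm.


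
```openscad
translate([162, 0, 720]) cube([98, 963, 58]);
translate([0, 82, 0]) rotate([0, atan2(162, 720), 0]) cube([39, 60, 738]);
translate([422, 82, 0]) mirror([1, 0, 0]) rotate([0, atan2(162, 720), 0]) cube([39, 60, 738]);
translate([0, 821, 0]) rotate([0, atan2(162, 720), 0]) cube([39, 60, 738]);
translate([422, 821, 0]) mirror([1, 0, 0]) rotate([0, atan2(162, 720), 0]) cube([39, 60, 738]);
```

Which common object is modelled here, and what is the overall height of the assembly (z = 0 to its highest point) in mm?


A sawhorse. The overall height is 778 mm.

A beam across two mirrored pairs of raked legs — a sawhorse. The beam's underside is at z = 720 (matching the legs' vertical rise in atan2(162, 720)) and the beam is 58 mm tall, so its top is at 720 + 58 = 778 mm. The raked legs top out at the beam's underside, so that is the highest point.


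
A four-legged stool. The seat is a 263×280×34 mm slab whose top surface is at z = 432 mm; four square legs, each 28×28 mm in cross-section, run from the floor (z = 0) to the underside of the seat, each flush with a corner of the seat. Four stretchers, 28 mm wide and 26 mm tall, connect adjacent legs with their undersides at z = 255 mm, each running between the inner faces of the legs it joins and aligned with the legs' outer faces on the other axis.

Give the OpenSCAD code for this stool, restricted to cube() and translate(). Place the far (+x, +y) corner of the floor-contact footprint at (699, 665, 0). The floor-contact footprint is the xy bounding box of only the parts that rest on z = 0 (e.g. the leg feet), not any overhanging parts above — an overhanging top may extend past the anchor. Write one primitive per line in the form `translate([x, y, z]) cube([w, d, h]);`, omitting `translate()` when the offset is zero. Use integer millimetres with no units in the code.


// leg_h = 432 - 34 = 398
// stretcher span = 263 - 2*28 = 207
translate([436, 385, 398]) cube([263, 280, 34]);
translate([436, 385, 0]) cube([28, 28, 398]);
translate([671, 385, 0]) cube([28, 28, 398]);
translate([436, 637, 0]) cube([28, 28, 398]);
translate([671, 637, 0]) cube([28, 28, 398]);
translate([464, 385, 255]) cube([207, 28, 26]);
translate([464, 637, 255]) cube([207, 28, 26]);
translate([436, 413, 255]) cube([28, 224, 26]);
translate([671, 413, 255]) cube([28, 224, 26]);


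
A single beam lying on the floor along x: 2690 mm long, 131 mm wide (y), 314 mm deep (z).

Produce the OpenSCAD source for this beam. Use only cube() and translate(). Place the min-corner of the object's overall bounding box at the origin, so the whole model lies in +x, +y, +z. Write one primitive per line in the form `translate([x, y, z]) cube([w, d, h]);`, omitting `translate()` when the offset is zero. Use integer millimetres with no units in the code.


cube([2690, 131, 314]);


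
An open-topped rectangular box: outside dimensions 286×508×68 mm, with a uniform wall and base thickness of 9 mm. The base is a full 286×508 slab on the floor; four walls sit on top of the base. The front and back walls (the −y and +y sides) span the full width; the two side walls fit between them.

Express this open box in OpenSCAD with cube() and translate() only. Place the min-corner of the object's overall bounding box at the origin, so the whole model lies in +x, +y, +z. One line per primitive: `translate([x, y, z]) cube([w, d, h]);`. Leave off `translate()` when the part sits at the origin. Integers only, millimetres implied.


cube([286, 508, 9]);
translate([0, 0, 9]) cube([286, 9, 59]);
translate([0, 499, 9]) cube([286, 9, 59]);
translate([0, 9, 9]) cube([9, 490, 59]);
translate([277, 9, 9]) cube([9, 490, 59]);


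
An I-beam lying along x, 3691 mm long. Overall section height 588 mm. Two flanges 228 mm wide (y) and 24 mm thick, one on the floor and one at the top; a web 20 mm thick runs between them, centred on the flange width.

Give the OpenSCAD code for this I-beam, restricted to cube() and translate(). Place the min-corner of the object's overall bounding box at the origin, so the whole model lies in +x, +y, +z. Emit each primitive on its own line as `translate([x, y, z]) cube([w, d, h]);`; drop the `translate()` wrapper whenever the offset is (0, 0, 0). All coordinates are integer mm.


cube([3691, 228, 24]);
translate([0, 104, 24]) cube([3691, 20, 540]);
translate([0, 0, 564]) cube([3691, 228, 24]);


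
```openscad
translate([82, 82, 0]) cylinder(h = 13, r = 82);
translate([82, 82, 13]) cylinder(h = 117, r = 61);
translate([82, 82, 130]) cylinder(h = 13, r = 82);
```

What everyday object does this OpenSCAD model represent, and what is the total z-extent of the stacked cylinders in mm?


A spool. The overall height is 143 mm.

Three coaxial cylinders, large–small–large — a spool. Two 13 mm flanges and a 117 mm core give 13 + 117 + 13 = 143 mm.


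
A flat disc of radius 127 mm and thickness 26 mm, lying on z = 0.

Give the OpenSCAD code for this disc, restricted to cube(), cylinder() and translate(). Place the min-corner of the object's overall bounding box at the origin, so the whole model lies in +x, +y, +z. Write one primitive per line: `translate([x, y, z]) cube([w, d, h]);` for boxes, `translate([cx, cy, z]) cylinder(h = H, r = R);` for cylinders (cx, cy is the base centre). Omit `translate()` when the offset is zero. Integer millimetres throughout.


translate([127, 127, 0]) cylinder(h = 26, r = 127);


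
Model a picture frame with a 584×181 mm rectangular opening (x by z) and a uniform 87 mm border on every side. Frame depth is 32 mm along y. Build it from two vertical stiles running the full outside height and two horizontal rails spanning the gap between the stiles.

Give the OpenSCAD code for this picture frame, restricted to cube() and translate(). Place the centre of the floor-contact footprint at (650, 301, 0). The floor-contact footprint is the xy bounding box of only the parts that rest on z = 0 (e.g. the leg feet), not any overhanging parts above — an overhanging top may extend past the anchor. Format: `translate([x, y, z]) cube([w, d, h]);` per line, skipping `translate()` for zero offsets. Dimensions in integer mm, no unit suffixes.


translate([271, 285, 0]) cube([87, 32, 355]);
translate([942, 285, 0]) cube([87, 32, 355]);
translate([358, 285, 0]) cube([584, 32, 87]);
translate([358, 285, 268]) cube([584, 32, 87]);


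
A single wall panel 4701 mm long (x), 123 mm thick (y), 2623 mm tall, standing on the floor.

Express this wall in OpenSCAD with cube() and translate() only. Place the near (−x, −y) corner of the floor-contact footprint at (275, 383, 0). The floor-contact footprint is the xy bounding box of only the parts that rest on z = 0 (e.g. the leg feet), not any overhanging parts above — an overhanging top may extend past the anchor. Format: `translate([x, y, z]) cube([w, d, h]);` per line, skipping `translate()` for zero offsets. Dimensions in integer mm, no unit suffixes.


translate([275, 383, 0]) cube([4701, 123, 2623]);


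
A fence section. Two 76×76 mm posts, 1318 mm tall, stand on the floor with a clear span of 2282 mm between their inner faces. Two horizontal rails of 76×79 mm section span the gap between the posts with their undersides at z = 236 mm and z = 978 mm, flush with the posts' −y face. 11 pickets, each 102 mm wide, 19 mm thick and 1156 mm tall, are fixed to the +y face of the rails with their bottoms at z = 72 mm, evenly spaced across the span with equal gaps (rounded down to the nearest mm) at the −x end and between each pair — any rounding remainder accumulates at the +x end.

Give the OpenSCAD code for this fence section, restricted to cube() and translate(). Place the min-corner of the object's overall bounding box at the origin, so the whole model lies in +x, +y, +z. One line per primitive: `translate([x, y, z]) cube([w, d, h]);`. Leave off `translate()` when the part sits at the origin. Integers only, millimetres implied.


cube([76, 76, 1318]);
translate([2358, 0, 0]) cube([76, 76, 1318]);
translate([76, 0, 236]) cube([2282, 76, 79]);
translate([76, 0, 978]) cube([2282, 76, 79]);
translate([172, 76, 72]) cube([102, 19, 1156]);
translate([370, 76, 72]) cube([102, 19, 1156]);
translate([568, 76, 72]) cube([102, 19, 1156]);
translate([766, 76, 72]) cube([102, 19, 1156]);
translate([964, 76, 72]) cube([102, 19, 1156]);
translate([1162, 76, 72]) cube([102, 19, 1156]);
translate([1360, 76, 72]) cube([102, 19, 1156]);
translate([1558, 76, 72]) cube([102, 19, 1156]);
translate([1756, 76, 72]) cube([102, 19, 1156]);
translate([1954, 76, 72]) cube([102, 19, 1156]);
translate([2152, 76, 72]) cube([102, 19, 1156]);


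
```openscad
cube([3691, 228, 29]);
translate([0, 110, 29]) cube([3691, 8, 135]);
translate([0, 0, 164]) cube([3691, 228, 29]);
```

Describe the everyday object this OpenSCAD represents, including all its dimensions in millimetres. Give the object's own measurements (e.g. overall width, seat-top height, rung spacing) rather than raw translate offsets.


An I-beam lying along x, 3691 mm long. Overall section height 193 mm. Two flanges 228 mm wide (y) and 29 mm thick, one on the floor and one at the top; a web 8 mm thick runs between them, centred on the flange width.


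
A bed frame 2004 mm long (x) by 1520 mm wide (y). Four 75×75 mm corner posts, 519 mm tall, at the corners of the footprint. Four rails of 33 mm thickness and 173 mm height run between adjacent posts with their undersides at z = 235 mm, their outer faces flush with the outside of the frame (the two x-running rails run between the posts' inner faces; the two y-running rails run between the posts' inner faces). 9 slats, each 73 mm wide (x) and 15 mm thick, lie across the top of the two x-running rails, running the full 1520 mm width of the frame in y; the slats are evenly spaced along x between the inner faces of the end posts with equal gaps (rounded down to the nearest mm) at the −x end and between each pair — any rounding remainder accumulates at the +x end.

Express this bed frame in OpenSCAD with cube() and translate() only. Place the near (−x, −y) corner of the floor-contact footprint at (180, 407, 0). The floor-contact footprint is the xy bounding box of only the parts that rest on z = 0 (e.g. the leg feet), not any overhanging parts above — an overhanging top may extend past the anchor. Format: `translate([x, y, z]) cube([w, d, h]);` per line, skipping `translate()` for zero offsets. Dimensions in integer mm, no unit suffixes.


translate([180, 407, 0]) cube([75, 75, 519]);
translate([180, 1852, 0]) cube([75, 75, 519]);
translate([2109, 407, 0]) cube([75, 75, 519]);
translate([2109, 1852, 0]) cube([75, 75, 519]);
translate([255, 407, 235]) cube([1854, 33, 173]);
translate([255, 1894, 235]) cube([1854, 33, 173]);
translate([180, 482, 235]) cube([33, 1370, 173]);
translate([2151, 482, 235]) cube([33, 1370, 173]);
translate([374, 407, 408]) cube([73, 1520, 15]);
translate([566, 407, 408]) cube([73, 1520, 15]);
translate([758, 407, 408]) cube([73, 1520, 15]);
translate([950, 407, 408]) cube([73, 1520, 15]);
translate([1142, 407, 408]) cube([73, 1520, 15]);
translate([1334, 407, 408]) cube([73, 1520, 15]);
translate([1526, 407, 408]) cube([73, 1520, 15]);
translate([1718, 407, 408]) cube([73, 1520, 15]);
translate([1910, 407, 408]) cube([73, 1520, 15]);


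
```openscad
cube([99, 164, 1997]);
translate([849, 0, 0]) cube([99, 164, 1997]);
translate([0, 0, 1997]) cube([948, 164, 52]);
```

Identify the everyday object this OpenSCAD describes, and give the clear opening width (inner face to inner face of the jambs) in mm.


A door frame. The clear opening width is 750 mm.

Two 1997 mm tall posts with a header on top — a door frame. The left jamb is 99 mm wide at x = 0; the right jamb starts at x = 849. The clear opening is 849 − 99 = 750 mm.


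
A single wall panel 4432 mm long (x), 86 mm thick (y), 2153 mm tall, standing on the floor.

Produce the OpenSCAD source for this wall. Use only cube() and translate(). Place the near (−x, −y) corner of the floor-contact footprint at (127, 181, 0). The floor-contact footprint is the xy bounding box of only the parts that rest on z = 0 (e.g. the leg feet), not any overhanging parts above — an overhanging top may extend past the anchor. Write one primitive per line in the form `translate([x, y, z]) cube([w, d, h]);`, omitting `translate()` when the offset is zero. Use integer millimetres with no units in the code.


translate([127, 181, 0]) cube([4432, 86, 2153]);


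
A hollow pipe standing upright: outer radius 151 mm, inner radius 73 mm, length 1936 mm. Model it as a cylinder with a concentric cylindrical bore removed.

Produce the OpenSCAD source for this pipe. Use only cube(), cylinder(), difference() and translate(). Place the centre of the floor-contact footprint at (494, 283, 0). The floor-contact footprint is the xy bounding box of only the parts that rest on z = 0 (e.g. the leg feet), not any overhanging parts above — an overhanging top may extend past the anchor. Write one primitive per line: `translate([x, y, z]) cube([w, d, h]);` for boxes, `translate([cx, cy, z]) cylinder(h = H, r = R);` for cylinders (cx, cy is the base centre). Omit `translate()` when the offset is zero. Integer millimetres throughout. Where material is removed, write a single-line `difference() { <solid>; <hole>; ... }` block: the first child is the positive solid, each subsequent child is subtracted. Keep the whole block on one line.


difference() { translate([494, 283, 0]) cylinder(h = 1936, r = 151); translate([494, 283, 0]) cylinder(h = 1936, r = 73); }


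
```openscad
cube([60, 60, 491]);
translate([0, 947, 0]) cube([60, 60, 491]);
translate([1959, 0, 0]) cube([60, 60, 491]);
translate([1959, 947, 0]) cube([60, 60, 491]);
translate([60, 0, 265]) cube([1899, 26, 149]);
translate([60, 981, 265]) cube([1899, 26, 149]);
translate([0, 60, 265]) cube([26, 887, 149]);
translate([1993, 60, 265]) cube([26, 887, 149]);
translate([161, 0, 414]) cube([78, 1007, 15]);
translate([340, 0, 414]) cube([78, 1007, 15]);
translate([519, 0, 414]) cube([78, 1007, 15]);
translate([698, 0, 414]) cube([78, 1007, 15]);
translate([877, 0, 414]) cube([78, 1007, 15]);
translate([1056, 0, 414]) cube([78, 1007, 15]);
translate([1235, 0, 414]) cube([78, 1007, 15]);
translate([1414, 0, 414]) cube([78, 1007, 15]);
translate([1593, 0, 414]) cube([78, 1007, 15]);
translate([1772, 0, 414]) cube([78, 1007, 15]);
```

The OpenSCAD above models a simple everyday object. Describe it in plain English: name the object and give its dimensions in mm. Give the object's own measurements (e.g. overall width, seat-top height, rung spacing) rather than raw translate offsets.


A bed frame 2019 mm long (x) by 1007 mm wide (y). Four 60×60 mm corner posts, 491 mm tall, at the corners of the footprint. Four rails of 26 mm thickness and 149 mm height run between adjacent posts with their undersides at z = 265 mm, their outer faces flush with the outside of the frame (the two x-running rails run between the posts' inner faces; the two y-running rails run between the posts' inner faces). 10 slats, each 78 mm wide (x) and 15 mm thick, lie across the top of the two x-running rails, running the full 1007 mm width of the frame in y; along x they sit between the end posts with a 101 mm gap after the −x posts and between neighbouring slats, leaving 109 mm before the +x posts.


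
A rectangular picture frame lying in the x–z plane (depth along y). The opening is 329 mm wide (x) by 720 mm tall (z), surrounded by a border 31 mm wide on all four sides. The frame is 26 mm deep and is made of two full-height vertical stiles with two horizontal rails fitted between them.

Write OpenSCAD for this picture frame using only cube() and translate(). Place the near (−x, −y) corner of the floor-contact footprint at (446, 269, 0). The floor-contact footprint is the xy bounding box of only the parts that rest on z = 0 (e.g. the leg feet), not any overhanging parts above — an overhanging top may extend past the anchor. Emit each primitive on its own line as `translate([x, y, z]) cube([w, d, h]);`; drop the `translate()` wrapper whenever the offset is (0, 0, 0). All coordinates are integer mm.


translate([446, 269, 0]) cube([31, 26, 782]);
translate([806, 269, 0]) cube([31, 26, 782]);
translate([477, 269, 0]) cube([329, 26, 31]);
translate([477, 269, 751]) cube([329, 26, 31]);


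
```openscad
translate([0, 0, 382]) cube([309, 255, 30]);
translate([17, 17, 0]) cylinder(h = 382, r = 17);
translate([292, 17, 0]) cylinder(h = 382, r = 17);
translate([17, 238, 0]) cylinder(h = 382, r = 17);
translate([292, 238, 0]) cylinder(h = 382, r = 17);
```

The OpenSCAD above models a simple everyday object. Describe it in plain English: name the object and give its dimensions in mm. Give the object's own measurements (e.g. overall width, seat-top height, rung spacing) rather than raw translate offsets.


A simple wooden stool: a rectangular seat 309 mm (x) by 255 mm (y), 30 mm thick, top face at z = 412 mm, on four round legs, each 34 mm in diameter. The legs rest on z = 0, each leg's axis is inset half a diameter from the nearest pair of seat edges (so the leg's bounding box is flush with the corner).


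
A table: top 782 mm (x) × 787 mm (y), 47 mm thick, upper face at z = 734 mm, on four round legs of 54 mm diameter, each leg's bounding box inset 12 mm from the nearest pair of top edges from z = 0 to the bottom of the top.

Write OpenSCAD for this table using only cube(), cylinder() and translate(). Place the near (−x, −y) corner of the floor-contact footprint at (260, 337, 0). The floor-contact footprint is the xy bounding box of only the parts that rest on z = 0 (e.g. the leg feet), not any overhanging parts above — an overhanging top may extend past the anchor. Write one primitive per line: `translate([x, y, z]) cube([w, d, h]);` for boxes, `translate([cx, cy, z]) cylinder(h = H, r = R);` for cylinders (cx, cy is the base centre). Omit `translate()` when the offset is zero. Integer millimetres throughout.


translate([248, 325, 687]) cube([782, 787, 47]);
translate([287, 364, 0]) cylinder(h = 687, r = 27);
translate([991, 364, 0]) cylinder(h = 687, r = 27);
translate([287, 1073, 0]) cylinder(h = 687, r = 27);
translate([991, 1073, 0]) cylinder(h = 687, r = 27);


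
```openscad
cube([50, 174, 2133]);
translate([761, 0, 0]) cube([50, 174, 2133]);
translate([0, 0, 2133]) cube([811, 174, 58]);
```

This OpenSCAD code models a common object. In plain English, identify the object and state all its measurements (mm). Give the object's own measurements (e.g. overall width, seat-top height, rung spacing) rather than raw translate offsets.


A door frame. The clear opening is 711 mm wide and 2133 mm high. Two 50 mm wide jambs, 174 mm deep, stand either side of the opening from the floor to the top of the opening. A 58 mm thick head sits across the top of both jambs, spanning the full outside width of the frame.


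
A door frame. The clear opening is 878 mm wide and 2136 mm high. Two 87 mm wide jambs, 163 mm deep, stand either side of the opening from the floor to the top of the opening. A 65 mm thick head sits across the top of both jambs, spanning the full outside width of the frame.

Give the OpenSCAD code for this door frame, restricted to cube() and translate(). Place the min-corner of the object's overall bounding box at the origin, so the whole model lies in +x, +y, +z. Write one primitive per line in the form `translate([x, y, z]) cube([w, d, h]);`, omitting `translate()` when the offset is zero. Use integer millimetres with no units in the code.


cube([87, 163, 2136]);
translate([965, 0, 0]) cube([87, 163, 2136]);
translate([0, 0, 2136]) cube([1052, 163, 65]);


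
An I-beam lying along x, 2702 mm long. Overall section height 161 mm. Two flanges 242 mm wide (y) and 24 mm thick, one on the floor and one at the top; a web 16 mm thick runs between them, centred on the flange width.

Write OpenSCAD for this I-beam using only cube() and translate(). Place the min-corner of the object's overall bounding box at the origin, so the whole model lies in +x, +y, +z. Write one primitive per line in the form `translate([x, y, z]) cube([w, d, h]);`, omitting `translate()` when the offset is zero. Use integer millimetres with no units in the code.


cube([2702, 242, 24]);
translate([0, 113, 24]) cube([2702, 16, 113]);
translate([0, 0, 137]) cube([2702, 242, 24]);


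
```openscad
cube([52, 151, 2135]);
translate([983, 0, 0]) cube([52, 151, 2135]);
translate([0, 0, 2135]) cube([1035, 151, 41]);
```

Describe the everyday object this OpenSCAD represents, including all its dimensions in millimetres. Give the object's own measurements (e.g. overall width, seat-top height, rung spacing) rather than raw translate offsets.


A door frame. The clear opening is 931 mm wide and 2135 mm high. Two 52 mm wide jambs, 151 mm deep, stand either side of the opening from the floor to the top of the opening. A 41 mm thick head sits across the top of both jambs, spanning the full outside width of the frame.


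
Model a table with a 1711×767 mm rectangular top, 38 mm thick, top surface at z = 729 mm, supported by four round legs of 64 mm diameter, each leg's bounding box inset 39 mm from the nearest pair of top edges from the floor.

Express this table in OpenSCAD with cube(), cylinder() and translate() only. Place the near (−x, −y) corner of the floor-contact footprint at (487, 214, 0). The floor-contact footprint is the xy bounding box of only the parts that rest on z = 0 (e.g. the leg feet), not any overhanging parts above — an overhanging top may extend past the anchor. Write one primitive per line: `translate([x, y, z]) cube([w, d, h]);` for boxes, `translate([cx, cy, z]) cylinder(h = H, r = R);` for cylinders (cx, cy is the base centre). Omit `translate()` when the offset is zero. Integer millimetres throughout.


// leg_h = 729 - 38 = 691
translate([448, 175, 691]) cube([1711, 767, 38]);
translate([519, 246, 0]) cylinder(h = 691, r = 32);
translate([2088, 246, 0]) cylinder(h = 691, r = 32);
translate([519, 871, 0]) cylinder(h = 691, r = 32);
translate([2088, 871, 0]) cylinder(h = 691, r = 32);


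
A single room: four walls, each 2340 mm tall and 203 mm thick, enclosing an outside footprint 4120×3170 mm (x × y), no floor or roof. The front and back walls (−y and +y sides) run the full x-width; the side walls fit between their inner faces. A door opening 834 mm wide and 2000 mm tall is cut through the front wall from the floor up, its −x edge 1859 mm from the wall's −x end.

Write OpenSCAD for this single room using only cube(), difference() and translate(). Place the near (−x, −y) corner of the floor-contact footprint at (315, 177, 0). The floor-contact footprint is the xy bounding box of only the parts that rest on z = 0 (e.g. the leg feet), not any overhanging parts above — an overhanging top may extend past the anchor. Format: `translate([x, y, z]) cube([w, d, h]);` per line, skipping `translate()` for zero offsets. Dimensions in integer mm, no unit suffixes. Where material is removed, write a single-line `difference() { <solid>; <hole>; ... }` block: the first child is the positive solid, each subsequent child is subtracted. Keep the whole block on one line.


difference() { translate([315, 177, 0]) cube([4120, 203, 2340]); translate([2174, 177, 0]) cube([834, 203, 2000]); }
translate([315, 3144, 0]) cube([4120, 203, 2340]);
translate([315, 380, 0]) cube([203, 2764, 2340]);
translate([4232, 380, 0]) cube([203, 2764, 2340]);


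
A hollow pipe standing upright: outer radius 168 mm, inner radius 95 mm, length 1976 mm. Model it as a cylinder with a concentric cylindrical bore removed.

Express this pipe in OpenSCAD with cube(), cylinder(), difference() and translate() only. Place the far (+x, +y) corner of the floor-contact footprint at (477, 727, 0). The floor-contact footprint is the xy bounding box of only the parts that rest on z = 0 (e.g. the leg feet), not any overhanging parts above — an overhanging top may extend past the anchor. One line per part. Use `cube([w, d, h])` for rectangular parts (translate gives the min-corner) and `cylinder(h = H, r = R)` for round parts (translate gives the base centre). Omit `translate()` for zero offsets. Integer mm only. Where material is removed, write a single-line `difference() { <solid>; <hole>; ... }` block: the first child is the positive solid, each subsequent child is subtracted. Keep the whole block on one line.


difference() { translate([309, 559, 0]) cylinder(h = 1976, r = 168); translate([309, 559, 0]) cylinder(h = 1976, r = 95); }


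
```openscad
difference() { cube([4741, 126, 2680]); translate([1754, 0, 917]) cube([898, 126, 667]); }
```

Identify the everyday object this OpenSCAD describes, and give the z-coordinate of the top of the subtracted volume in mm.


A wall with a window opening. The window head height is 1584 mm.

A wall with a rectangular opening subtracted — a window. Sill at z = 917, opening 667 mm tall, so the head is at 917 + 667 = 1584 mm.


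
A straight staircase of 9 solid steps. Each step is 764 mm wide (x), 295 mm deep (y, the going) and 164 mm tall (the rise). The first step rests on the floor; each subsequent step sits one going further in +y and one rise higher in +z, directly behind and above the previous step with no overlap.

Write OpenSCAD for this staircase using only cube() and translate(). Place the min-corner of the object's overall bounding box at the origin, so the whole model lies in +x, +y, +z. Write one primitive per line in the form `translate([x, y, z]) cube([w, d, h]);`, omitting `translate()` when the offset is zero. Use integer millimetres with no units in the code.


cube([764, 295, 164]);
translate([0, 295, 164]) cube([764, 295, 164]);
translate([0, 590, 328]) cube([764, 295, 164]);
translate([0, 885, 492]) cube([764, 295, 164]);
translate([0, 1180, 656]) cube([764, 295, 164]);
translate([0, 1475, 820]) cube([764, 295, 164]);
translate([0, 1770, 984]) cube([764, 295, 164]);
translate([0, 2065, 1148]) cube([764, 295, 164]);
translate([0, 2360, 1312]) cube([764, 295, 164]);


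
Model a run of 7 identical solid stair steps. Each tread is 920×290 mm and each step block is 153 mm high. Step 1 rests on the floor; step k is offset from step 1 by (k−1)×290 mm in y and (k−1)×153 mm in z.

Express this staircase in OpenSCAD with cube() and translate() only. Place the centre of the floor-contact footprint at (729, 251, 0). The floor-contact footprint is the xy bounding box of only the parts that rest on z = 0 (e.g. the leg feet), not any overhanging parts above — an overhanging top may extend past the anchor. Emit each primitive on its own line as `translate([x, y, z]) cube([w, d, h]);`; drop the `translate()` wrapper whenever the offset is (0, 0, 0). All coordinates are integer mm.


translate([269, 106, 0]) cube([920, 290, 153]);
translate([269, 396, 153]) cube([920, 290, 153]);
translate([269, 686, 306]) cube([920, 290, 153]);
translate([269, 976, 459]) cube([920, 290, 153]);
translate([269, 1266, 612]) cube([920, 290, 153]);
translate([269, 1556, 765]) cube([920, 290, 153]);
translate([269, 1846, 918]) cube([920, 290, 153]);


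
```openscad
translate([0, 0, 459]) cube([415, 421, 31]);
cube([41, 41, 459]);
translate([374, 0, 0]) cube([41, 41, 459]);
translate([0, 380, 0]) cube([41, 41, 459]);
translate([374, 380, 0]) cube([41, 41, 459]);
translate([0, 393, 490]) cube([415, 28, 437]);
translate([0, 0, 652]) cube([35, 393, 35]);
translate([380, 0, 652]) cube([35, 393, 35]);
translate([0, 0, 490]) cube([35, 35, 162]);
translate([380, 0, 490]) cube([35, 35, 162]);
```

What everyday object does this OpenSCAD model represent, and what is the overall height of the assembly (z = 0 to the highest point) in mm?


A chair. The overall height is 927 mm.

A slab on four corner posts with a tall panel at the back — a chair. The seat slab sits at z = 459 with thickness 31, and the 437 mm backrest starts at the seat top, so the overall height is 459 + 31 + 437 = 927 mm.


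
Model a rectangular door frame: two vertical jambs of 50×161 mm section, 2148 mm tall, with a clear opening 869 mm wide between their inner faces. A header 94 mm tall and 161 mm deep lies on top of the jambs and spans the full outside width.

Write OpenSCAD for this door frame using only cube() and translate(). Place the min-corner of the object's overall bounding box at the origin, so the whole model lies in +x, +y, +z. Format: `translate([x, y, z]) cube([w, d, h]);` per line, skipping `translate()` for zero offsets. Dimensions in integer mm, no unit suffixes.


cube([50, 161, 2148]);
translate([919, 0, 0]) cube([50, 161, 2148]);
translate([0, 0, 2148]) cube([969, 161, 94]);


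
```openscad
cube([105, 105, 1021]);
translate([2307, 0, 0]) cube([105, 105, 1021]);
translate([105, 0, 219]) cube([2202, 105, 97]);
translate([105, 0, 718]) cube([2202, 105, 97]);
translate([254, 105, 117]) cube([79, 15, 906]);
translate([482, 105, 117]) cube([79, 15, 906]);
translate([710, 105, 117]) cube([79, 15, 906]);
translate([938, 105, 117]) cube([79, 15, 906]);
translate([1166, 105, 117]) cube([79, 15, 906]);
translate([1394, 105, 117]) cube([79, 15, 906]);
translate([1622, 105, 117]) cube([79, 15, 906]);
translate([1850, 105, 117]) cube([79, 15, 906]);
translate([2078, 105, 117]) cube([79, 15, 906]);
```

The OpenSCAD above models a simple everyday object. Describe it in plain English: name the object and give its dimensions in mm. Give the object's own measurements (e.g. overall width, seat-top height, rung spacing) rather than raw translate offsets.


A fence section. Two 105×105 mm posts, 1021 mm tall, stand on the floor with a clear span of 2202 mm between their inner faces. Two horizontal rails of 105×97 mm section span the gap between the posts with their undersides at z = 219 mm and z = 718 mm, flush with the posts' −y face. 9 pickets, each 79 mm wide, 15 mm thick and 906 mm tall, are fixed to the +y face of the rails with their bottoms at z = 117 mm, spaced across the span with a 149 mm gap after the −x post and between neighbouring pickets, with 150 mm left before the +x post.


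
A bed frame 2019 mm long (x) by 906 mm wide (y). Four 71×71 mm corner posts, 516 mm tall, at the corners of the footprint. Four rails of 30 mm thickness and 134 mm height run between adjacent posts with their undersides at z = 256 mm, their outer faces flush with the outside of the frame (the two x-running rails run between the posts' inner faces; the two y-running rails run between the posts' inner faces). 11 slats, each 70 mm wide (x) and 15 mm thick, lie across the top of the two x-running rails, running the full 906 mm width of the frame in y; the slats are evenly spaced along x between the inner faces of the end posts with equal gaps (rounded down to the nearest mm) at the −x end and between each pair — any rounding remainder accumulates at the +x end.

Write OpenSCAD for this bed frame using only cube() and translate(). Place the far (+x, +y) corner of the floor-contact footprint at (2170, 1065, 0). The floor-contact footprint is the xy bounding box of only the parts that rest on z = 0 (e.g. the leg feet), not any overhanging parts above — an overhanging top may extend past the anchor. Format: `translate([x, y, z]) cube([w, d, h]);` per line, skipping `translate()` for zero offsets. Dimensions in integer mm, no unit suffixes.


translate([151, 159, 0]) cube([71, 71, 516]);
translate([151, 994, 0]) cube([71, 71, 516]);
translate([2099, 159, 0]) cube([71, 71, 516]);
translate([2099, 994, 0]) cube([71, 71, 516]);
translate([222, 159, 256]) cube([1877, 30, 134]);
translate([222, 1035, 256]) cube([1877, 30, 134]);
translate([151, 230, 256]) cube([30, 764, 134]);
translate([2140, 230, 256]) cube([30, 764, 134]);
translate([314, 159, 390]) cube([70, 906, 15]);
translate([476, 159, 390]) cube([70, 906, 15]);
translate([638, 159, 390]) cube([70, 906, 15]);
translate([800, 159, 390]) cube([70, 906, 15]);
translate([962, 159, 390]) cube([70, 906, 15]);
translate([1124, 159, 390]) cube([70, 906, 15]);
translate([1286, 159, 390]) cube([70, 906, 15]);
translate([1448, 159, 390]) cube([70, 906, 15]);
translate([1610, 159, 390]) cube([70, 906, 15]);
translate([1772, 159, 390]) cube([70, 906, 15]);
translate([1934, 159, 390]) cube([70, 906, 15]);


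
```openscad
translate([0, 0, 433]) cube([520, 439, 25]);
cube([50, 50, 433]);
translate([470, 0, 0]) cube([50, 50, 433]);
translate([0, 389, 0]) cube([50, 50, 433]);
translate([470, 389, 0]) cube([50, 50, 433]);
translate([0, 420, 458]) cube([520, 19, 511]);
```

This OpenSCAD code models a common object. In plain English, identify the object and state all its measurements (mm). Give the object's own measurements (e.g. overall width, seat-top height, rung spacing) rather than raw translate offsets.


A chair. The seat is a 520×439×25 mm slab with its top at z = 458 mm, on four 50×50 mm corner legs (flush with the seat edges, standing on z = 0). A flat backrest 19 mm thick, 511 mm tall, spans the full seat width and rises from the seat top along its +y edge, rear face flush with the rear of the seat.
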